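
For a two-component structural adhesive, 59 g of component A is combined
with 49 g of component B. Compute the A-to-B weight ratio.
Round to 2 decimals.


Weight ratio A:B = 59 / 49
= 1.20

1.20


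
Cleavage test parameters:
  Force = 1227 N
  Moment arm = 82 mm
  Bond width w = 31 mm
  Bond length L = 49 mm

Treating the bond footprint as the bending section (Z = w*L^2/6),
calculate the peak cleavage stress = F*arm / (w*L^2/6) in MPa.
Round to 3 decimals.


M = 1227 * 82 = 100614 N*mm
Z = 31 * 49^2 / 6 = 74431 / 6 mm^3
sigma = M / Z = 6 * 100614 / 74431 = 603684 / 74431
= 8.111 MPa

8.111


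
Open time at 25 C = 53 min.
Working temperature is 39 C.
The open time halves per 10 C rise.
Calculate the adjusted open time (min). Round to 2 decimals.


factor = 2^((39 - 25) / 10) = 2.6390
ot = 53 / 2.6390 = 20.08 min

20.08


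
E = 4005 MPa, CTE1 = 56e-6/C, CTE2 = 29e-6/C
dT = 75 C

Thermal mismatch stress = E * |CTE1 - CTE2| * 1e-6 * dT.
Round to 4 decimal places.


= 4005 * 27e-6 * 75
= 8.1101 MPa

8.1101


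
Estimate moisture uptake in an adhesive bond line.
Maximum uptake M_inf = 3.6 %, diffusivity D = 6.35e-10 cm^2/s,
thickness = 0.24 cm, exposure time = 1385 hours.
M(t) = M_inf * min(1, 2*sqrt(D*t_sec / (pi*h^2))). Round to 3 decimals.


Convert time: 1385 h = 4986000 s
ratio = min(1, 2*sqrt(6.35e-10*4986000/(pi*0.24^2)))
= 0.264549
M(t) = 3.6 * 0.264549 = 0.952%

0.952


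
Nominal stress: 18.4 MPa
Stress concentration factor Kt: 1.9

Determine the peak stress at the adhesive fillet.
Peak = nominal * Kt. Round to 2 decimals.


Peak stress = 18.4 * 1.9
= 34.96 MPa

34.96


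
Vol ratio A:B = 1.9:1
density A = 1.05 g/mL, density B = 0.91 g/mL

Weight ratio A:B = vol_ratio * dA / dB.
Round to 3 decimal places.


Weight ratio = 1.9 * 1.05 / 0.91
= 2.192

2.192


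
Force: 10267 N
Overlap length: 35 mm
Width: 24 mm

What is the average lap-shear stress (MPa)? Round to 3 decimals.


Average shear stress = F / (overlap * width)
= 10267 / (35 * 24)
= 12.223 MPa

12.223


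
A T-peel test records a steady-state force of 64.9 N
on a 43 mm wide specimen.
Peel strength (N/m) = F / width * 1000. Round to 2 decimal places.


Peel strength = 64.9 / 43 * 1000
= 1509.30 N/m

1509.30


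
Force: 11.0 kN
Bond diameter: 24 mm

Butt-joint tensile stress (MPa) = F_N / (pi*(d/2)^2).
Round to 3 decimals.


F_N = 11.0 * 1000 = 11000.0 N
A = pi*(12.0)^2 = 452.3893 mm^2
stress = 11000.0 / 452.3893 = 24.315 MPa

24.315


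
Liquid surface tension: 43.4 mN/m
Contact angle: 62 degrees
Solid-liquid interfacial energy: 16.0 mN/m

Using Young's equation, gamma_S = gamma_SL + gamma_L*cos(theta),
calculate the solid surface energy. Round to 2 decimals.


gamma_S = 16.0 + 43.4 * cos(62)
= 36.38 mN/m

36.38


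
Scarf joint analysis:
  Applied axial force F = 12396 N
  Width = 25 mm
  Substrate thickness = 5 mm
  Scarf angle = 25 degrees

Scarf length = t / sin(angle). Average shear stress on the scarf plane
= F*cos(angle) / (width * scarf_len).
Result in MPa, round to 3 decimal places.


Scarf length = 5 / sin(25 deg) = 11.8310 mm
cos(25 deg) = 0.906308
Shear = 12396 * 0.906308 / (25 * 11.8310)
= 37.984 MPa

37.984


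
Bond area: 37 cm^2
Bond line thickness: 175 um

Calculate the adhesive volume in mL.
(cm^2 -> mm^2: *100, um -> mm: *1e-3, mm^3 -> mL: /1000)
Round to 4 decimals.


V = 37*100 * 175*1e-3 / 1000
= 0.6475 mL

0.6475


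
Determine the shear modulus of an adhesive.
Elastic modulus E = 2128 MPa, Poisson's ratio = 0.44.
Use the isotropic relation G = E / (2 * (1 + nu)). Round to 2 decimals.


G = 2128 / (2*(1+0.44)) = 2128 / 2.88
= 738.89 MPa

738.89


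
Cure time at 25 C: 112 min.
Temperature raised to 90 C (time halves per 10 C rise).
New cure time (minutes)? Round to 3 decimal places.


Acceleration factor = 2^(65/10) = 90.5097
New time = 112 / 90.5097 = 1.237 min

1.237


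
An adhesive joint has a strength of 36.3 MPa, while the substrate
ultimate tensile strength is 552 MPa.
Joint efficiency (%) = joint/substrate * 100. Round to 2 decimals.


Efficiency = 36.3 / 552 * 100
= 6.58%

6.58


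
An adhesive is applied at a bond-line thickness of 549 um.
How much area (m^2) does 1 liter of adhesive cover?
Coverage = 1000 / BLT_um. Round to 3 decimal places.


Coverage = 1000 / 549 = 1.821 m^2

1.821


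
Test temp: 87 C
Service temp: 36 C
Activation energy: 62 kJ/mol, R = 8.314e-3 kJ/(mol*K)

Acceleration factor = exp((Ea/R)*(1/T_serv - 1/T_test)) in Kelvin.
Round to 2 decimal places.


AF = exp((62/0.008314)*(1/309.15 - 1/360.15))
= 30.44

30.44


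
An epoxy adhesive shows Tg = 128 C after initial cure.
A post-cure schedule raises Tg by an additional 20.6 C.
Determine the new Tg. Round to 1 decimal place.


New Tg = 128 + 20.6
= 148.6 C

148.6


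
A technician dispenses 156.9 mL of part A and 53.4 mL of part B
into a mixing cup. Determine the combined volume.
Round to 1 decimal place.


Combined volume = 156.9 + 53.4
= 210.3 mL

210.3


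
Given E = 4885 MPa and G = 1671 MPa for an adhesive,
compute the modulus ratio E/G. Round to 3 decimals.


E/G ratio = 4885 / 1671 = 2.923

2.923


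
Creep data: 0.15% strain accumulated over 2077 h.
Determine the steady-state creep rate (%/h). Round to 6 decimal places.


Rate = 0.15 / 2077 = 0.000072 %/h

0.000072


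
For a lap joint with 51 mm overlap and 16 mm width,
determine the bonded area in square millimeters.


Area = 51 * 16 = 816 mm^2

816


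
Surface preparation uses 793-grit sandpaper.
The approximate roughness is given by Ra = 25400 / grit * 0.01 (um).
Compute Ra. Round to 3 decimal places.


Ra = 25400 / 793 * 0.01
= 254 / 793
= 0.320 um

0.320


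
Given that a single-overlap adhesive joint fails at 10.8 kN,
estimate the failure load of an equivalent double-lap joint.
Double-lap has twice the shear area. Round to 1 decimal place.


Double-lap factor = 2
Expected load = 10.8 * 2 = 21.6 kN

21.6


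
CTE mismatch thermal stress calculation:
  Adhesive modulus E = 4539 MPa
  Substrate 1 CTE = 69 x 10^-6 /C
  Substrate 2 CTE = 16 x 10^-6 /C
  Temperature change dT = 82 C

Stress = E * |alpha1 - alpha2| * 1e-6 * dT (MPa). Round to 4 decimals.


delta_alpha = |69 - 16| = 53 x 10^-6/C
Stress = 4539 * 53e-6 * 82
= 19.7265 MPa

19.7265


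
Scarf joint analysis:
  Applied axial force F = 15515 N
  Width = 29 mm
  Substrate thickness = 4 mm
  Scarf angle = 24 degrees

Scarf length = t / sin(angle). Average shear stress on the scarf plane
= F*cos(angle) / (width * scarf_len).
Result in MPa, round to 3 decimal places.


Scarf length = 4 / sin(24 deg) = 9.8344 mm
cos(24 deg) = 0.913545
Shear = 15515 * 0.913545 / (29 * 9.8344)
= 49.698 MPa

49.698


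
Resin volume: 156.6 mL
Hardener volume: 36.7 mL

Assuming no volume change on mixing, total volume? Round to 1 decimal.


V_total = 156.6 + 36.7 = 193.3 mL

193.3


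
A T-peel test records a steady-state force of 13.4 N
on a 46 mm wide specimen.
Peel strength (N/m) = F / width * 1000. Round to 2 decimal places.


Peel strength = 13.4 / 46 * 1000
= 291.30 N/m

291.30


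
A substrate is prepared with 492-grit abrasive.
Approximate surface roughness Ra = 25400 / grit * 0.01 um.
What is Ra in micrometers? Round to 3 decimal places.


Ra = 25400 / 492 * 0.01 = 0.516 um

0.516


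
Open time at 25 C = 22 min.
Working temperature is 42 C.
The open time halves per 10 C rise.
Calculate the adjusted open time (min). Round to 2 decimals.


factor = 2^((42 - 25) / 10) = 3.2490
ot = 22 / 3.2490 = 6.77 min

6.77


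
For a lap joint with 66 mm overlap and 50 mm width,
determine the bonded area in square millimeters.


Area = 66 * 50 = 3300 mm^2

3300


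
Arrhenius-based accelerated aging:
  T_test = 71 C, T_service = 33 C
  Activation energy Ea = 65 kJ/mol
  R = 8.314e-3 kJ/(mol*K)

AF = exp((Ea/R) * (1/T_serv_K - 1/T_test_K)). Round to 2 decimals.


T_test_K = 344.15, T_serv_K = 306.15
AF = exp((65/8.314e-3) * (1/306.15 - 1/344.15))
= 16.77

16.77


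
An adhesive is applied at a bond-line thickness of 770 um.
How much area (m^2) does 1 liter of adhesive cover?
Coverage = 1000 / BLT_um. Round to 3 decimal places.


Coverage = 1000 / 770 = 1.299 m^2

1.299


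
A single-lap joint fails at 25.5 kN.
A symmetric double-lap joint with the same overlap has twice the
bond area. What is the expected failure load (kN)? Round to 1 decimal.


Double-lap load = 2 * 25.5 = 51.0 kN

51.0


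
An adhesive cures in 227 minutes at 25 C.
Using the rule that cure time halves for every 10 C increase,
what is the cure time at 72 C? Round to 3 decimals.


Factor = 2^((72 - 25) / 10) = 25.9921
Cure time = 227 / 25.9921
= 8.733 minutes

8.733


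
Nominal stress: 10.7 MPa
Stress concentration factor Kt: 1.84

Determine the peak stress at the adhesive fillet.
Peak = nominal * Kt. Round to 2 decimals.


Peak stress = 10.7 * 1.84
= 19.69 MPa

19.69


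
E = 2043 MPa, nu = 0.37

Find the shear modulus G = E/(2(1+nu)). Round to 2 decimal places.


G = 2043 / (2 * 1.37)
= 745.62 MPa

745.62


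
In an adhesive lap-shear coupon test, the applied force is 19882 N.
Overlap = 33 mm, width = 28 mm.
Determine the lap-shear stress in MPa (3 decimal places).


stress = F / (overlap * width)
= 19882 / (33 * 28)
= 21.517 MPa

21.517


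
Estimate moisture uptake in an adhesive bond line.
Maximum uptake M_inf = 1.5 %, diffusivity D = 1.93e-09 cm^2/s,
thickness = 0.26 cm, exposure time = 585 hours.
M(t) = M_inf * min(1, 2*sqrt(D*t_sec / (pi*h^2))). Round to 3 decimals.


Convert time: 585 h = 2106000 s
ratio = min(1, 2*sqrt(1.93e-09*2106000/(pi*0.26^2)))
= 0.276688
M(t) = 1.5 * 0.276688 = 0.415%

0.415


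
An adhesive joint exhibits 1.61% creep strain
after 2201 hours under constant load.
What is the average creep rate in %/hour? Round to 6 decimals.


Creep rate = strain / time
= 1.61 / 2201
= 0.000731 %/h

0.000731


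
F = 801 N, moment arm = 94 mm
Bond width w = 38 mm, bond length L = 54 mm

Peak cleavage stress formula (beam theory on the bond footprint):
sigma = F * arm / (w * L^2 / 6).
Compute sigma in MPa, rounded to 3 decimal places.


sigma = (801 * 94) / (38 * 2916 / 6)
= 75294 * 6 / 110808
= 451764 / 110808
= 4.077 MPa

4.077


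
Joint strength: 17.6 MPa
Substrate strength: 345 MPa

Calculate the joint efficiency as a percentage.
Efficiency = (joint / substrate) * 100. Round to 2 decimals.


Efficiency = (17.6 / 345) * 100 = 5.10%

5.10


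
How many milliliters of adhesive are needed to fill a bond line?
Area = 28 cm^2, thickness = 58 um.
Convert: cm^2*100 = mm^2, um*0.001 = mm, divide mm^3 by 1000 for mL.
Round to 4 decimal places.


= (28 * 100) * (58 * 0.001) / 1000
= 0.1624 mL

0.1624


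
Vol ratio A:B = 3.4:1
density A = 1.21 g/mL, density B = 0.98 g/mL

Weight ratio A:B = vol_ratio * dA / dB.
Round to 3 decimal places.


Weight ratio = 3.4 * 1.21 / 0.98
= 4.198

4.198


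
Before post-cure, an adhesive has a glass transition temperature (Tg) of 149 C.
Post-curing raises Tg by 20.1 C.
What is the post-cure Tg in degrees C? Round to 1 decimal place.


Tg_post = Tg_base + delta_Tg
= 149 + 20.1
= 169.1 C

169.1


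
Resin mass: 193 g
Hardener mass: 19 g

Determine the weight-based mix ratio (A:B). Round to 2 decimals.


Ratio = 193 / 19 = 10.16

10.16


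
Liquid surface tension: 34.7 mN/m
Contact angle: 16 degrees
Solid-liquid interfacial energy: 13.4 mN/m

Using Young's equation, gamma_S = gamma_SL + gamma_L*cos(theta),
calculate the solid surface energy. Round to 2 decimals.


gamma_S = 13.4 + 34.7 * cos(16)
= 46.76 mN/m

46.76


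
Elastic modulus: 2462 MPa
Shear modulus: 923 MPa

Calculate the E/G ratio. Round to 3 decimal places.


E / G = 2462 / 923 = 2.667

2.667


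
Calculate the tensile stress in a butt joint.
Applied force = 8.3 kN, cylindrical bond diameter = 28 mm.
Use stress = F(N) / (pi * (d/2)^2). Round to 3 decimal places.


A = pi * 14.0^2 = 615.7522 mm^2
sigma = 8300.0 / 615.7522 = 13.479 MPa

13.479


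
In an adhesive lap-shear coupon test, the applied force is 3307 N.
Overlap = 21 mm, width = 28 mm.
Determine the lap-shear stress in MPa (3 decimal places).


stress = F / (overlap * width)
= 3307 / (21 * 28)
= 5.624 MPa

5.624


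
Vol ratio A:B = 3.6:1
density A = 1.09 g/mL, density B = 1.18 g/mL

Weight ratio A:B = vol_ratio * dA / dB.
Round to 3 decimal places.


Weight ratio = 3.6 * 1.09 / 1.18
= 3.325

3.325


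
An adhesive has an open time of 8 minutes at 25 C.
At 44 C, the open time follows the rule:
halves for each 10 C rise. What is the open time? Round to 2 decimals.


Factor = 2^((44-25)/10) = 3.7321
Open time = 8 / 3.7321 = 2.14 min

2.14


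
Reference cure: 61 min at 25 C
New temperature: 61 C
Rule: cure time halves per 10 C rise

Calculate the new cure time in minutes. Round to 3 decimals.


factor = 2^((61-25)/10) = 12.1257
t_new = 61 / 12.1257 = 5.031 min

5.031


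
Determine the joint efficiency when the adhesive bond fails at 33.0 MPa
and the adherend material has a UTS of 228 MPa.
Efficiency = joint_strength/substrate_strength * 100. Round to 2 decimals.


Joint efficiency = 33.0 / 228 * 100
= 14.47%

14.47


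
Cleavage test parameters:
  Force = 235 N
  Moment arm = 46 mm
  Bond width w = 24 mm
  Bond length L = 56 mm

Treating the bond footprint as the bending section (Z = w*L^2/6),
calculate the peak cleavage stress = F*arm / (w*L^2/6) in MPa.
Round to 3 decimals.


M = 235 * 46 = 10810 N*mm
Z = 24 * 56^2 / 6 = 75264 / 6 mm^3
sigma = M / Z = 6 * 10810 / 75264 = 64860 / 75264
= 0.862 MPa

0.862


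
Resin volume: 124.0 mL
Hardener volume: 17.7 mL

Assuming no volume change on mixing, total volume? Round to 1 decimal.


V_total = 124.0 + 17.7 = 141.7 mL

141.7


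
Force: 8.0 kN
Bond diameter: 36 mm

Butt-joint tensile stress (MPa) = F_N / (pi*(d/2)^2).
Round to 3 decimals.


F_N = 8.0 * 1000 = 8000.0 N
A = pi*(18.0)^2 = 1017.8760 mm^2
stress = 8000.0 / 1017.8760 = 7.860 MPa

7.860


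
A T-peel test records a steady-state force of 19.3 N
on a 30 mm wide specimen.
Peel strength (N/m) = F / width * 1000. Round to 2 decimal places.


Peel strength = 19.3 / 30 * 1000
= 643.33 N/m

643.33


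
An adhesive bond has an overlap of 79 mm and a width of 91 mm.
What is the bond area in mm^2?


Bond area = overlap * width
= 79 * 91
= 7189 mm^2

7189


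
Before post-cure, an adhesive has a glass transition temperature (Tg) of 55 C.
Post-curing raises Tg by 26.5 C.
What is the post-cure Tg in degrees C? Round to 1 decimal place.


Tg_post = Tg_base + delta_Tg
= 55 + 26.5
= 81.5 C

81.5


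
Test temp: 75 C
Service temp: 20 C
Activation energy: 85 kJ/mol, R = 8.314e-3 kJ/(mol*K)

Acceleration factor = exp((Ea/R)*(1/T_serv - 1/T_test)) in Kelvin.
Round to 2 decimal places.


AF = exp((85/0.008314)*(1/293.15 - 1/348.15))
= 247.04

247.04


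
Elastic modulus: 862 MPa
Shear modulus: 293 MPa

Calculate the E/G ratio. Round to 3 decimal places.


E / G = 862 / 293 = 2.942

2.942


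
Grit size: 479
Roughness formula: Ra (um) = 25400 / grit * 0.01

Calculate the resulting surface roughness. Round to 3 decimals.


Ra = 25400 / 479 * 0.01
= 0.530 um

0.530


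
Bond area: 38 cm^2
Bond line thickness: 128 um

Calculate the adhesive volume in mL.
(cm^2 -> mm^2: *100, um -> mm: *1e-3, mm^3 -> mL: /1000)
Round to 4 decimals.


V = 38*100 * 128*1e-3 / 1000
= 0.4864 mL

0.4864


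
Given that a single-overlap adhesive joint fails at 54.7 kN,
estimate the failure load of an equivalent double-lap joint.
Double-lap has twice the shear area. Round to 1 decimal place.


Double-lap factor = 2
Expected load = 54.7 * 2 = 109.4 kN

109.4


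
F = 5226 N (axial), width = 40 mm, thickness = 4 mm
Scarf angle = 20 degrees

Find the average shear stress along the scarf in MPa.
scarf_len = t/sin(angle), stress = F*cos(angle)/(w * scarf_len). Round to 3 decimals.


scarf_len = 4/sin(20 deg) = 11.6952
cos(20 deg) = 0.939693
stress = 5226*0.939693/(40*11.6952) = 10.498 MPa

10.498


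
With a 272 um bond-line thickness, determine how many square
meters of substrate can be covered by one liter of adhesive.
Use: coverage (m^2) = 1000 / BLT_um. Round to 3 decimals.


Coverage = 1000 / 272 = 3.676 m^2

3.676


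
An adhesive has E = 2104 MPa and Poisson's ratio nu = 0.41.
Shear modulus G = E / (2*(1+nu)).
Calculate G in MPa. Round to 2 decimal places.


G = 2104 / (2*(1+0.41))
= 2104 / 2.82
= 746.10 MPa

746.10


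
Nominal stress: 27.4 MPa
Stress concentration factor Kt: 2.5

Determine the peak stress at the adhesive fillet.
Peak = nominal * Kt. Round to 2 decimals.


Peak stress = 27.4 * 2.5
= 68.50 MPa

68.50


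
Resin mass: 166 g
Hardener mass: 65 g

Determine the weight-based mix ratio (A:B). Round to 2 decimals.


Ratio = 166 / 65 = 2.55

2.55


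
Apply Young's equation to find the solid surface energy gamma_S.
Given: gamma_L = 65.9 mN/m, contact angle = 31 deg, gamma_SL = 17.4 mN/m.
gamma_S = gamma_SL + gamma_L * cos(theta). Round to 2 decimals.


theta_rad = 31 * pi/180 = 0.541052
gamma_S = 17.4 + 65.9 * cos(0.541052)
= 73.89 mN/m

73.89


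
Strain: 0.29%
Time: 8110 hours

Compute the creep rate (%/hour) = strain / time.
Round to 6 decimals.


Creep rate = 0.29 / 8110
= 0.000036 %/h

0.000036


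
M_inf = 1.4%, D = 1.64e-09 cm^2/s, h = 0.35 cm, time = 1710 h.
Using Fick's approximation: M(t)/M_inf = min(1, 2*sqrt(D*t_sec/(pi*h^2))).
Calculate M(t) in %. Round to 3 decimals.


t = 6156000 s
ratio = min(1, 2*sqrt(1.64e-09*6156000/(pi*0.1225)))
= 0.323935
M(t) = 1.4 * 0.323935 = 0.454%

0.454


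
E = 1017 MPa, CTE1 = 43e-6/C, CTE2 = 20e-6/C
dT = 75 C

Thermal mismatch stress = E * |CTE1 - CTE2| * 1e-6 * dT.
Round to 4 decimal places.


= 1017 * 23e-6 * 75
= 1.7543 MPa

1.7543


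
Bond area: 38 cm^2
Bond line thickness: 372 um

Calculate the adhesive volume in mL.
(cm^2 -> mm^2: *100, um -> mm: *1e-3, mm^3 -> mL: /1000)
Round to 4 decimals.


V = 38*100 * 372*1e-3 / 1000
= 1.4136 mL

1.4136


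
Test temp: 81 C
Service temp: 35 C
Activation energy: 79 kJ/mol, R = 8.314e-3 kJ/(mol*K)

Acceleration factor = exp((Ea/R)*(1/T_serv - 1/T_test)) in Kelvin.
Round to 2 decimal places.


AF = exp((79/0.008314)*(1/308.15 - 1/354.15))
= 54.88

54.88


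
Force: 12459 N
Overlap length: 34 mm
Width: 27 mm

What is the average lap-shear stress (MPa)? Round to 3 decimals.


Average shear stress = F / (overlap * width)
= 12459 / (34 * 27)
= 13.572 MPa

13.572


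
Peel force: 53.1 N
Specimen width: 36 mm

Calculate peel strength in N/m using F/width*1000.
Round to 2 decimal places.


Peel strength = 53.1 / 36 * 1000 = 1475.00 N/m

1475.00


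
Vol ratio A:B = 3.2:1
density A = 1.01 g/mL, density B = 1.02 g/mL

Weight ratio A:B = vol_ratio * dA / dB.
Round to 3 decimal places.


Weight ratio = 3.2 * 1.01 / 1.02
= 3.169

3.169


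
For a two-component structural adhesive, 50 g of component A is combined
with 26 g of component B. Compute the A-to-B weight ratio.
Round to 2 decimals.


Weight ratio A:B = 50 / 26
= 1.92

1.92


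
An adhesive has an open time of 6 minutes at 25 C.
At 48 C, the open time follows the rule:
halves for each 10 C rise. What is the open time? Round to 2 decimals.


Factor = 2^((48-25)/10) = 4.9246
Open time = 6 / 4.9246 = 1.22 min

1.22


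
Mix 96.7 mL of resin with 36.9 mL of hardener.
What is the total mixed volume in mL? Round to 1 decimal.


Total = 96.7 + 36.9 = 133.6 mL

133.6


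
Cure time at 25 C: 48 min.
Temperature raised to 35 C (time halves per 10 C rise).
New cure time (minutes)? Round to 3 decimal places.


Acceleration factor = 2^(10/10) = 2.0000
New time = 48 / 2.0000 = 24.000 min

24.000


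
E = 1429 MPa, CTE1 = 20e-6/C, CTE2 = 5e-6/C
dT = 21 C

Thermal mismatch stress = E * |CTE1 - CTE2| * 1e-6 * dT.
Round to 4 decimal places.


= 1429 * 15e-6 * 21
= 0.4501 MPa

0.4501


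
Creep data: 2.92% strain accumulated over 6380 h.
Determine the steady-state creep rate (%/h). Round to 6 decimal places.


Rate = 2.92 / 6380 = 0.000458 %/h

0.000458


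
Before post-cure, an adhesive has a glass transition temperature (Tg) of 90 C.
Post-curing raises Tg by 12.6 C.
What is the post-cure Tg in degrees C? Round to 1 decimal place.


Tg_post = Tg_base + delta_Tg
= 90 + 12.6
= 102.6 C

102.6


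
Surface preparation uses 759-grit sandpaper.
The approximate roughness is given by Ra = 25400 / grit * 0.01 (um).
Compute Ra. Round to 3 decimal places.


Ra = 25400 / 759 * 0.01
= 254 / 759
= 0.335 um

0.335


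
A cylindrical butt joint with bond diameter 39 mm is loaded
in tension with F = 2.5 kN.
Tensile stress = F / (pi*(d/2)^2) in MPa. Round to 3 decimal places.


Area = pi * (39/2)^2 = 1194.5906 mm^2
Stress = 2.5*1000 / 1194.5906
= 2.093 MPa

2.093


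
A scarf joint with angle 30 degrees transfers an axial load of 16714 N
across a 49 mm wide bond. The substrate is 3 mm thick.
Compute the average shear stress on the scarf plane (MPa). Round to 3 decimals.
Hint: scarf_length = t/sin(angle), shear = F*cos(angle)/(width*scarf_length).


scarf_length = 3 / sin(30 deg) = 6.0000 mm
cos(30 deg) = 0.866025
shear stress = 16714 * 0.866025 / (49 * 6.0000)
= 49.234 MPa

49.234


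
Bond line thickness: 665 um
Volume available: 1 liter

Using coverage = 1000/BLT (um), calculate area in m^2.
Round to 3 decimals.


1 L = 1e6 mm^3, thickness = 665 um = 0.665 mm
Area = 1e6 / 0.665 mm^2 = (1e6 / 0.665) / 1e6 m^2 = 1000 / 665 m^2
= 1.504 m^2

1.504


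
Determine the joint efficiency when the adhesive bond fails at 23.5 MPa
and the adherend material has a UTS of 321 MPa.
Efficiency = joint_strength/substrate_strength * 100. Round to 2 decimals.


Joint efficiency = 23.5 / 321 * 100
= 7.32%

7.32


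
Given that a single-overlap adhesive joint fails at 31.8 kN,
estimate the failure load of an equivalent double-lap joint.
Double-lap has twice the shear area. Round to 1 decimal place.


Double-lap factor = 2
Expected load = 31.8 * 2 = 63.6 kN

63.6


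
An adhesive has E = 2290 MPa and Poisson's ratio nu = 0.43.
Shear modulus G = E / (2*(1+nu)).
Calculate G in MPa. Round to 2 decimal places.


G = 2290 / (2*(1+0.43))
= 2290 / 2.86
= 800.70 MPa

800.70


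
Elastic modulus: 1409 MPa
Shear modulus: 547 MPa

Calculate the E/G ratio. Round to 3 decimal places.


E / G = 1409 / 547 = 2.576

2.576


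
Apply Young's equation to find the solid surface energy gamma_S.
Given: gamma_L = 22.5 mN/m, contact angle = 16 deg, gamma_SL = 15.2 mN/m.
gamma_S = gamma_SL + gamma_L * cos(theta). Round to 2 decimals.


theta_rad = 16 * pi/180 = 0.279253
gamma_S = 15.2 + 22.5 * cos(0.279253)
= 36.83 mN/m

36.83


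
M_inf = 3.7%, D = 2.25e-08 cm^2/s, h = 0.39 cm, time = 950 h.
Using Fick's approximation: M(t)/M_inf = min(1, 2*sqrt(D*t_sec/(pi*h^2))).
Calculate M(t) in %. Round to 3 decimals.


t = 3420000 s
ratio = min(1, 2*sqrt(2.25e-08*3420000/(pi*0.1521)))
= 0.802592
M(t) = 3.7 * 0.802592 = 2.970%

2.970


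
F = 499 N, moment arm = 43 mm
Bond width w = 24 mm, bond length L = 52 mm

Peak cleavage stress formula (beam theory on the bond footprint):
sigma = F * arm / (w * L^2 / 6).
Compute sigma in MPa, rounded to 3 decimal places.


sigma = (499 * 43) / (24 * 2704 / 6)
= 21457 * 6 / 64896
= 128742 / 64896
= 1.984 MPa

1.984


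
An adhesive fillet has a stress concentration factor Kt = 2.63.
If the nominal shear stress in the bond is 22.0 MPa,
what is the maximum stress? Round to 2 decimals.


Max stress = 22.0 * 2.63 = 57.86 MPa

57.86


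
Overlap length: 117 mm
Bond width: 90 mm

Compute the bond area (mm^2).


Bond area = 117 * 90 = 10530 mm^2

10530


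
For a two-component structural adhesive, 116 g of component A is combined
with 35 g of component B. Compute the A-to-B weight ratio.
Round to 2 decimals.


Weight ratio A:B = 116 / 35
= 3.31

3.31


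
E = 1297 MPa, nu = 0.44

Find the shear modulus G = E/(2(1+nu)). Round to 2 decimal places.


G = 1297 / (2 * 1.44)
= 450.35 MPa

450.35


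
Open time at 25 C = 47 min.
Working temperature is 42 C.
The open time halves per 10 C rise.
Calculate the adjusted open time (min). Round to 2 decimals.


factor = 2^((42 - 25) / 10) = 3.2490
ot = 47 / 3.2490 = 14.47 min

14.47


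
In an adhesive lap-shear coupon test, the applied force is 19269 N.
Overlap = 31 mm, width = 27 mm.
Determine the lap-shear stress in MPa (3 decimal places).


stress = F / (overlap * width)
= 19269 / (31 * 27)
= 23.022 MPa

23.022


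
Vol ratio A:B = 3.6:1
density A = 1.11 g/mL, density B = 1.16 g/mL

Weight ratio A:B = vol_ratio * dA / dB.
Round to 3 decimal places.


Weight ratio = 3.6 * 1.11 / 1.16
= 3.445

3.445


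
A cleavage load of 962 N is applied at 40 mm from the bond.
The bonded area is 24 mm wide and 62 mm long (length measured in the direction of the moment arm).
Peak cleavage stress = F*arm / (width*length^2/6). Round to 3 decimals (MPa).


Moment = 962 * 40 = 38480 N*mm
Section modulus = 24 * 3844 / 6 = 92256 / 6 mm^3
Stress = 38480 / (92256 / 6) = 230880 / 92256
= 2.503 MPa

2.503


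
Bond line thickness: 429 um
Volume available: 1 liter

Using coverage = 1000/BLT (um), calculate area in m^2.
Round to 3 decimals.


1 L = 1e6 mm^3, thickness = 429 um = 0.429 mm
Area = 1e6 / 0.429 mm^2 = (1e6 / 0.429) / 1e6 m^2 = 1000 / 429 m^2
= 2.331 m^2

2.331


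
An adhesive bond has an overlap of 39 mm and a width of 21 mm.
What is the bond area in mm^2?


Bond area = overlap * width
= 39 * 21
= 819 mm^2

819


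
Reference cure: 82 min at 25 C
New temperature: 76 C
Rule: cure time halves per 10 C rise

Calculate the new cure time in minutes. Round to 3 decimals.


factor = 2^((76-25)/10) = 34.2968
t_new = 82 / 34.2968 = 2.391 min

2.391


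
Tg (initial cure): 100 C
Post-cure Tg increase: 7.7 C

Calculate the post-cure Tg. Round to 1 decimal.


Post-cure Tg = 100 + 7.7 = 107.7 C

107.7


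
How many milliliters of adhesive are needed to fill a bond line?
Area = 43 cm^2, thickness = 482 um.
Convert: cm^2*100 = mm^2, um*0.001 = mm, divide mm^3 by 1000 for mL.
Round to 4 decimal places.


= (43 * 100) * (482 * 0.001) / 1000
= 2.0726 mL

2.0726


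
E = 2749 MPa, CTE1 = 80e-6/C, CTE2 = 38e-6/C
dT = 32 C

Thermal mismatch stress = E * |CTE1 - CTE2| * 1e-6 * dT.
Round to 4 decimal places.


= 2749 * 42e-6 * 32
= 3.6947 MPa

3.6947


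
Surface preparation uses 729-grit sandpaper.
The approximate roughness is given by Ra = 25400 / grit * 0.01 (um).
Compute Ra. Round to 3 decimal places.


Ra = 25400 / 729 * 0.01
= 254 / 729
= 0.348 um

0.348


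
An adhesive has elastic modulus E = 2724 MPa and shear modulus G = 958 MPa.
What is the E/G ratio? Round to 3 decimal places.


E/G = 2724 / 958 = 2.843

2.843


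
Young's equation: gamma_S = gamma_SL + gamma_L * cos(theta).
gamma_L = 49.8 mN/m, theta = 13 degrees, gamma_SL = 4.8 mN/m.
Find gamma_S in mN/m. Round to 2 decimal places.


cos(13 deg) = 0.974370
gamma_S = 4.8 + 49.8 * 0.974370
= 53.32 mN/m

53.32


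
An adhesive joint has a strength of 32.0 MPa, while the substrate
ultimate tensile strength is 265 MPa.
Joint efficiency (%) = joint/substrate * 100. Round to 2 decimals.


Efficiency = 32.0 / 265 * 100
= 12.08%

12.08


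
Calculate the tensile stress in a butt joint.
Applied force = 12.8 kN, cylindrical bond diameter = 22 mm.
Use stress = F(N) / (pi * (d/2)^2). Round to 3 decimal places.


A = pi * 11.0^2 = 380.1327 mm^2
sigma = 12800.0 / 380.1327 = 33.672 MPa

33.672


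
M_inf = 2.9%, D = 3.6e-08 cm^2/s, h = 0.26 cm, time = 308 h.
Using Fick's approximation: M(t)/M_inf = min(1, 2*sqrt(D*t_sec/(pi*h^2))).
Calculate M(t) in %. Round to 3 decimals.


t = 1108800 s
ratio = min(1, 2*sqrt(3.6e-08*1108800/(pi*0.0676)))
= 0.867081
M(t) = 2.9 * 0.867081 = 2.515%

2.515


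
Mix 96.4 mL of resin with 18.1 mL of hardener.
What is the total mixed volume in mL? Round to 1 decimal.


Total = 96.4 + 18.1 = 114.5 mL

114.5


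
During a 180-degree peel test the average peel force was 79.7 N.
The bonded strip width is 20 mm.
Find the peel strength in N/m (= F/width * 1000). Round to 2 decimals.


Peel strength = F/width * 1000
= 79.7 / 20 * 1000
= 3985.00 N/m

3985.00


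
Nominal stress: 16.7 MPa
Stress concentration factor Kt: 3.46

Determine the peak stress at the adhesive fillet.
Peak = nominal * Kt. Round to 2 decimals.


Peak stress = 16.7 * 3.46
= 57.78 MPa

57.78


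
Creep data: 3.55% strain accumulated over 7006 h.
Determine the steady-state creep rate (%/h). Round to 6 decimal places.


Rate = 3.55 / 7006 = 0.000507 %/h

0.000507


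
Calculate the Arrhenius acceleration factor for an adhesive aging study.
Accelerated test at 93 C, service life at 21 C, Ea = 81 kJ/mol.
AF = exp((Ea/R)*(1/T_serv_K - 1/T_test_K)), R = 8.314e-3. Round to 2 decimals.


T_test = 366.15 K, T_serv = 294.15 K
Ea/R = 81 / 0.008314 = 9742.60
AF = exp(9742.60 * (1/294.15 - 1/366.15))
= 673.83

673.83


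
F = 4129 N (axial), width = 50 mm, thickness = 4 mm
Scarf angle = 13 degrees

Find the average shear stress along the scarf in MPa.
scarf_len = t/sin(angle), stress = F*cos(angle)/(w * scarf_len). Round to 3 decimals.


scarf_len = 4/sin(13 deg) = 17.7816
cos(13 deg) = 0.974370
stress = 4129*0.974370/(50*17.7816) = 4.525 MPa

4.525


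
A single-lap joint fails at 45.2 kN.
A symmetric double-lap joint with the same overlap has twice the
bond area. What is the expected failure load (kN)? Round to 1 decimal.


Double-lap load = 2 * 45.2 = 90.4 kN

90.4


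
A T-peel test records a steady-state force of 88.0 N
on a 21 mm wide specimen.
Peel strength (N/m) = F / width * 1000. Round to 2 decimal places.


Peel strength = 88.0 / 21 * 1000
= 4190.48 N/m

4190.48


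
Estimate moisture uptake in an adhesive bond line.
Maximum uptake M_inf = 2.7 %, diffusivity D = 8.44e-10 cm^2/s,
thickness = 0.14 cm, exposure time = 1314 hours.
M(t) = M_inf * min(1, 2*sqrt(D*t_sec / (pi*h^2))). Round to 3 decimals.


Convert time: 1314 h = 4730400 s
ratio = min(1, 2*sqrt(8.44e-10*4730400/(pi*0.14^2)))
= 0.509269
M(t) = 2.7 * 0.509269 = 1.375%

1.375


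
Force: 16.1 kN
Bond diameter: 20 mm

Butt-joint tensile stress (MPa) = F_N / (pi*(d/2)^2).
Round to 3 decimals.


F_N = 16.1 * 1000 = 16100.0 N
A = pi*(10.0)^2 = 314.1593 mm^2
stress = 16100.0 / 314.1593 = 51.248 MPa

51.248


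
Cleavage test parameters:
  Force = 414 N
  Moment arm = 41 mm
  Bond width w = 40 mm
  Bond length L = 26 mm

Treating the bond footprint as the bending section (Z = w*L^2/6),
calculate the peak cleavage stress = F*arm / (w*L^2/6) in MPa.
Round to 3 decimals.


M = 414 * 41 = 16974 N*mm
Z = 40 * 26^2 / 6 = 27040 / 6 mm^3
sigma = M / Z = 6 * 16974 / 27040 = 101844 / 27040
= 3.766 MPa

3.766


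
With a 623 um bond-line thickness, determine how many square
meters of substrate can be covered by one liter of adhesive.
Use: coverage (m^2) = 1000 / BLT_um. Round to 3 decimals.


Coverage = 1000 / 623 = 1.605 m^2

1.605


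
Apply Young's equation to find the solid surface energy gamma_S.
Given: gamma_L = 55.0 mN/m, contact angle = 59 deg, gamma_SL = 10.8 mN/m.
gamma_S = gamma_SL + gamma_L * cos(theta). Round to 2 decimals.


theta_rad = 59 * pi/180 = 1.029744
gamma_S = 10.8 + 55.0 * cos(1.029744)
= 39.13 mN/m

39.13


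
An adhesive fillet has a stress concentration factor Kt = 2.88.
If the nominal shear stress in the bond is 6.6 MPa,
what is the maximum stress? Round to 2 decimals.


Max stress = 6.6 * 2.88 = 19.01 MPa

19.01


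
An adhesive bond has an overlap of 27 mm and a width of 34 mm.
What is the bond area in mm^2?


Bond area = overlap * width
= 27 * 34
= 918 mm^2

918


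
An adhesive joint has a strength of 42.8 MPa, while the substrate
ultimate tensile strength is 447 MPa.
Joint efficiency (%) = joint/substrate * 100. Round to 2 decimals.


Efficiency = 42.8 / 447 * 100
= 9.57%

9.57


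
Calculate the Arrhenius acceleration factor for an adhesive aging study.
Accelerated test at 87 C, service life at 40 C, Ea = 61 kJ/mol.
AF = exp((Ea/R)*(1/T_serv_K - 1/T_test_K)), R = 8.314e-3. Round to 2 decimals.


T_test = 360.15 K, T_serv = 313.15 K
Ea/R = 61 / 0.008314 = 7337.02
AF = exp(7337.02 * (1/313.15 - 1/360.15))
= 21.28

21.28


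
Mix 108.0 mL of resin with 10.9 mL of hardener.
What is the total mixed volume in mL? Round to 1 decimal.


Total = 108.0 + 10.9 = 118.9 mL

118.9


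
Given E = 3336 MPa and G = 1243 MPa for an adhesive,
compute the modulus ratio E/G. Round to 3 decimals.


E/G ratio = 3336 / 1243 = 2.684

2.684


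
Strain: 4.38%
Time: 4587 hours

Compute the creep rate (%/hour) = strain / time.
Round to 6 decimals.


Creep rate = 4.38 / 4587
= 0.000955 %/h

0.000955


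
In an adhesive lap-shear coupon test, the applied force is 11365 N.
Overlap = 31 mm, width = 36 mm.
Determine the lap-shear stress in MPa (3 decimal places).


stress = F / (overlap * width)
= 11365 / (31 * 36)
= 10.184 MPa

10.184


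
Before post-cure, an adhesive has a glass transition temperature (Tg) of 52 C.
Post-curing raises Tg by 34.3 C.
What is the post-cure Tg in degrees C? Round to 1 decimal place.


Tg_post = Tg_base + delta_Tg
= 52 + 34.3
= 86.3 C

86.3


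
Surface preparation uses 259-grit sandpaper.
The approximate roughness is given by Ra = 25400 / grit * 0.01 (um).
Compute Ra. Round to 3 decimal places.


Ra = 25400 / 259 * 0.01
= 254 / 259
= 0.981 um

0.981


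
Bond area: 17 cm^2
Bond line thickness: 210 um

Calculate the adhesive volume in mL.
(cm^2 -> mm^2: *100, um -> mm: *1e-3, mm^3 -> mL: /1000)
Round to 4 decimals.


V = 17*100 * 210*1e-3 / 1000
= 0.3570 mL

0.3570


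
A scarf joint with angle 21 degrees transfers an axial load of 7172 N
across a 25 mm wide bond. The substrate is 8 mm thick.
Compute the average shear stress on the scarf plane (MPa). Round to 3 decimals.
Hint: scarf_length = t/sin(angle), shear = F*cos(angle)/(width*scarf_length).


scarf_length = 8 / sin(21 deg) = 22.3234 mm
cos(21 deg) = 0.933580
shear stress = 7172 * 0.933580 / (25 * 22.3234)
= 11.998 MPa

11.998


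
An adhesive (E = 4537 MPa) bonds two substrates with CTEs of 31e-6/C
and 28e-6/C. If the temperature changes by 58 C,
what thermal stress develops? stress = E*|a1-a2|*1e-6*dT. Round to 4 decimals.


Stress = 4537 * |31 - 28| * 1e-6 * 58
= 0.7894 MPa

0.7894


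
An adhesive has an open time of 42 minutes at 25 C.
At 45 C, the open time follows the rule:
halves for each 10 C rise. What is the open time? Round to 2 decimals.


Factor = 2^((45-25)/10) = 4.0000
Open time = 42 / 4.0000 = 10.50 min

10.50


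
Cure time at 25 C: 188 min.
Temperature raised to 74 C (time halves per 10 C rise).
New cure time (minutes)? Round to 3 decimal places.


Acceleration factor = 2^(49/10) = 29.8571
New time = 188 / 29.8571 = 6.297 min

6.297


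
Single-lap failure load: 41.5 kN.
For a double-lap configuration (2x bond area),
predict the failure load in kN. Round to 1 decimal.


Failure load = 41.5 * 2 = 83.0 kN

83.0


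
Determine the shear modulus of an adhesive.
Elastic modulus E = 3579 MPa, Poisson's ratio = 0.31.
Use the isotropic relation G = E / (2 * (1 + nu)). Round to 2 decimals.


G = 3579 / (2*(1+0.31)) = 3579 / 2.62
= 1366.03 MPa

1366.03


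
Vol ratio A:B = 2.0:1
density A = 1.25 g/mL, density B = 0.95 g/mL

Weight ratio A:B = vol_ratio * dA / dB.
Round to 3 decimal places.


Weight ratio = 2.0 * 1.25 / 0.95
= 2.632

2.632


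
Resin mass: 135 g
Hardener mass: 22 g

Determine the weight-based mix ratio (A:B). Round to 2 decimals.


Ratio = 135 / 22 = 6.14

6.14


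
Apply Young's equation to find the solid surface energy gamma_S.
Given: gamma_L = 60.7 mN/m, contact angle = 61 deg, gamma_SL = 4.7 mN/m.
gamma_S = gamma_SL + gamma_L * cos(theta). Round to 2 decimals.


theta_rad = 61 * pi/180 = 1.064651
gamma_S = 4.7 + 60.7 * cos(1.064651)
= 34.13 mN/m

34.13


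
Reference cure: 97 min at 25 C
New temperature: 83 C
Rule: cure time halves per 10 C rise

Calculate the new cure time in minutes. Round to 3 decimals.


factor = 2^((83-25)/10) = 55.7152
t_new = 97 / 55.7152 = 1.741 min

1.741


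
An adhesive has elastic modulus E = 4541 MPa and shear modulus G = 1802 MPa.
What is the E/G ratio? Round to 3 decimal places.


E/G = 4541 / 1802 = 2.520

2.520


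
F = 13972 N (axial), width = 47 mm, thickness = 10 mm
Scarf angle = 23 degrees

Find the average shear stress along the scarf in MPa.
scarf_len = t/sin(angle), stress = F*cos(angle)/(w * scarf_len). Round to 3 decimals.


scarf_len = 10/sin(23 deg) = 25.5930
cos(23 deg) = 0.920505
stress = 13972*0.920505/(47*25.5930) = 10.692 MPa

10.692


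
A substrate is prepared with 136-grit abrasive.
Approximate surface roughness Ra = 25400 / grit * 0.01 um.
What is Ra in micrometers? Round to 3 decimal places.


Ra = 25400 / 136 * 0.01 = 1.868 um

1.868


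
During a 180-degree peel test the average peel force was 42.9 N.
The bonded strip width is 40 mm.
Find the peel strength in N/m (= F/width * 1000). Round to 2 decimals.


Peel strength = F/width * 1000
= 42.9 / 40 * 1000
= 1072.50 N/m

1072.50


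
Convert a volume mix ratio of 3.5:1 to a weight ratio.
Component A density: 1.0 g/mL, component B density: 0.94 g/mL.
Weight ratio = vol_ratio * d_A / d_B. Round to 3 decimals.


= 3.5 * 1.0 / 0.94 = 3.723

3.723


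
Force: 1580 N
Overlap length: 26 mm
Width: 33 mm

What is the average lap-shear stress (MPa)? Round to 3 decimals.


Average shear stress = F / (overlap * width)
= 1580 / (26 * 33)
= 1.841 MPa

1.841


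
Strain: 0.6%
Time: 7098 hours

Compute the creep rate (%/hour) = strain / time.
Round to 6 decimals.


Creep rate = 0.6 / 7098
= 0.000085 %/h

0.000085


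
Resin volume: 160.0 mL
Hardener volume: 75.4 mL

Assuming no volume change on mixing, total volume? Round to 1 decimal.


V_total = 160.0 + 75.4 = 235.4 mL

235.4


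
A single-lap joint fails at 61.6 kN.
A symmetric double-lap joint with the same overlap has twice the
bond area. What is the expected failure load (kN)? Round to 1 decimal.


Double-lap load = 2 * 61.6 = 123.2 kN

123.2


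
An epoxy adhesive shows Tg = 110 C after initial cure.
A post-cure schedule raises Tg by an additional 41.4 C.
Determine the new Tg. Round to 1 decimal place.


New Tg = 110 + 41.4
= 151.4 C

151.4


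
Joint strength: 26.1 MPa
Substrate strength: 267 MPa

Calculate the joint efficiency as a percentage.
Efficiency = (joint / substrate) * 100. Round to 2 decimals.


Efficiency = (26.1 / 267) * 100 = 9.78%

9.78


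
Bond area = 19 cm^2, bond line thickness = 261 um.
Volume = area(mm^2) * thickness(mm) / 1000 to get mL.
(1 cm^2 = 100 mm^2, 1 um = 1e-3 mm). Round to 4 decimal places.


area_mm2 = 19 * 100 = 1900
blt_mm = 261 * 1e-3 = 0.261
vol_mm3 = 1900 * 0.261 = 495.9
vol_mL = 495.9 / 1000 = 0.4959 mL

0.4959


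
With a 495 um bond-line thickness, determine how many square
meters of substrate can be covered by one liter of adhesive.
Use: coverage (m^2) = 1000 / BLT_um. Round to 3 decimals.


Coverage = 1000 / 495 = 2.020 m^2

2.020


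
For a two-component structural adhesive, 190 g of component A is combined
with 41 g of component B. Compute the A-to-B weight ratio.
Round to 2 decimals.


Weight ratio A:B = 190 / 41
= 4.63

4.63


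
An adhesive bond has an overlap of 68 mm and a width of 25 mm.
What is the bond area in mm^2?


Bond area = overlap * width
= 68 * 25
= 1700 mm^2

1700


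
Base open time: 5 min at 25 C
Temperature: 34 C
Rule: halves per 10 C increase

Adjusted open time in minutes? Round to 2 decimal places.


Acceleration = 2^((34-25)/10) = 1.8661
Open time = 5 / 1.8661 = 2.68 min

2.68
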